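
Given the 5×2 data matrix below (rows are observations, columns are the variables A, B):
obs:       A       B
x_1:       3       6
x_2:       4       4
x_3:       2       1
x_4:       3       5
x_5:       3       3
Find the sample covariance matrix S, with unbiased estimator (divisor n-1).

Step 1 — column means:
  mean(A) = (3 + 4 + 2 + 3 + 3) / 5 = 15/5 = 3
  mean(B) = (6 + 4 + 1 + 5 + 3) / 5 = 19/5 = 3.8

Step 2 — sample covariance S[i,j] = (1/(n-1)) · Σ_k (x_{k,i} - mean_i) · (x_{k,j} - mean_j), with n-1 = 4.
  S[A,A] = ((0)·(0) + (1)·(1) + (-1)·(-1) + (0)·(0) + (0)·(0)) / 4 = 2/4 = 0.5
  S[A,B] = ((0)·(2.2) + (1)·(0.2) + (-1)·(-2.8) + (0)·(1.2) + (0)·(-0.8)) / 4 = 3/4 = 0.75
  S[B,B] = ((2.2)·(2.2) + (0.2)·(0.2) + (-2.8)·(-2.8) + (1.2)·(1.2) + (-0.8)·(-0.8)) / 4 = 14.8/4 = 3.7

S is symmetric (S[j,i] = S[i,j]). Assembling:

S = [[0.5, 0.75],
 [0.75, 3.7]]


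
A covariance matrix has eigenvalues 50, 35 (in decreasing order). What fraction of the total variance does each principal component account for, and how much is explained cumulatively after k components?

Step 1 — total variance = trace(Sigma) = Σ λ_i = 50 + 35 = 85.

Step 2 — fraction explained by component i = λ_i / Σ λ:
  PC1: 50/85 = 0.5882
  PC2: 35/85 = 0.4118

Step 3 — cumulative fraction after k components = (λ_1 + ... + λ_k) / Σ λ:
  k = 1: 50/85 = 0.5882
  k = 2: (50 + 35)/85 = 85/85 = 1

Summary (fraction, with percent):

explained: PC1 0.5882 (58.82%), PC2 0.4118 (41.18%);  cumulative: 0.5882, 1


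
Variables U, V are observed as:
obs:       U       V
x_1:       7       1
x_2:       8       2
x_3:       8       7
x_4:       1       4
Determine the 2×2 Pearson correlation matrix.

Step 1 — column means:
  mean(U) = (7 + 8 + 8 + 1) / 4 = 24/4 = 6
  mean(V) = (1 + 2 + 7 + 4) / 4 = 14/4 = 3.5

Step 2 — sample variances and covariances s[i,j] = (1/(n-1)) · Σ_k (x_{k,i} - mean_i) · (x_{k,j} - mean_j), with n-1 = 3:
  s[U,U] = ((1)·(1) + (2)·(2) + (2)·(2) + (-5)·(-5)) / 3 = 34/3 = 11.3333
  s[U,V] = ((1)·(-2.5) + (2)·(-1.5) + (2)·(3.5) + (-5)·(0.5)) / 3 = -1/3 = -0.3333
  s[V,V] = ((-2.5)·(-2.5) + (-1.5)·(-1.5) + (3.5)·(3.5) + (0.5)·(0.5)) / 3 = 21/3 = 7
  Sample standard deviations s_i = √(s[i,i]):
  s(U) = √(11.3333) = 3.3665
  s(V) = √(7) = 2.6458

Step 3 — r_{ij} = s_{ij} / (s_i · s_j):
  r[U,U] = 1 (diagonal).
  r[U,V] = -0.3333 / (3.3665 · 2.6458) = -0.3333 / 8.9069 = -0.0374
  r[V,V] = 1 (diagonal).

R is symmetric with unit diagonal. Assembling:

R = [[1, -0.0374],
 [-0.0374, 1]]


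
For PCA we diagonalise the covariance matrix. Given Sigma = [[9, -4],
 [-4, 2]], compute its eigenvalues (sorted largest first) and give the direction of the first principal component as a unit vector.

Step 1 — characteristic polynomial of 2×2 Sigma:
  det(Sigma - λI) = λ² - trace · λ + det = 0.
  trace = 9 + 2 = 11, det = 9·2 - (-4)² = 2.
Step 2 — discriminant:
  Δ = trace² - 4·det = 121 - 8 = 113.
Step 3 — eigenvalues:
  λ = (trace ± √Δ)/2 = (11 ± 10.6301)/2,
  λ_1 = 10.8151,  λ_2 = 0.1849.

Step 4 — unit eigenvector for λ_1: solve (Sigma - λ_1 I)v = 0. First row:
  (9 - 10.8151)·v_x + (-4)·v_y = 0, i.e. (-1.8151)·v_x + (-4)·v_y = 0,
  so v ∝ (b, λ_1 - a) = (-4, 1.8151); multiply by -1 so the first entry is positive: u = (4, -1.8151).
  ||u|| = √((4)² + (-1.8151)²) = √(19.2945) ≈ 4.3925,
  v_1 = u/||u|| ≈ (0.9106, -0.4132) (||v_1|| = 1).

λ_1 = 10.8151,  λ_2 = 0.1849;  v_1 ≈ (0.9106, -0.4132)


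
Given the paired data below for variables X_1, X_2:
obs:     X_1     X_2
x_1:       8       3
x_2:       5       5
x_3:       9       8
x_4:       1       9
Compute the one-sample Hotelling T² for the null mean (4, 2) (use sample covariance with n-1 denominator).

Step 1 — sample mean vector:
  mean(X_1) = (8 + 5 + 9 + 1) / 4 = 23/4 = 5.75
  mean(X_2) = (3 + 5 + 8 + 9) / 4 = 25/4 = 6.25
  x̄ = (5.75, 6.25),  deviation x̄ - mu_0 = (5.75, 6.25) - (4, 2) = (1.75, 4.25).

Step 2 — sample covariance matrix, S[i,j] = (1/(n-1)) · Σ_k (x_{k,i} - mean_i) · (x_{k,j} - mean_j), divisor n-1 = 3:
  S[X_1,X_1] = ((2.25)·(2.25) + (-0.75)·(-0.75) + (3.25)·(3.25) + (-4.75)·(-4.75)) / 3 = 38.75/3 = 12.9167
  S[X_1,X_2] = ((2.25)·(-3.25) + (-0.75)·(-1.25) + (3.25)·(1.75) + (-4.75)·(2.75)) / 3 = -13.75/3 = -4.5833
  S[X_2,X_2] = ((-3.25)·(-3.25) + (-1.25)·(-1.25) + (1.75)·(1.75) + (2.75)·(2.75)) / 3 = 22.75/3 = 7.5833
  S = [[12.9167, -4.5833],
 [-4.5833, 7.5833]].

Step 3 — invert S. det(S) = 12.9167·7.5833 - (-4.5833)² = 76.9444.
  S^{-1} = (1/det) · [[d, -b], [-b, a]] = [[0.0986, 0.0596],
 [0.0596, 0.1679]].

Step 4 — quadratic form (x̄ - mu_0)^T · S^{-1} · (x̄ - mu_0):
  S^{-1} · (x̄ - mu_0) = (0.4256, 0.8177),
  (x̄ - mu_0)^T · [...] = (1.75)·(0.4256) + (4.25)·(0.8177) = 4.22.

Step 5 — scale by n: T² = 4 · 4.22 = 16.8801.

T² ≈ 16.8801


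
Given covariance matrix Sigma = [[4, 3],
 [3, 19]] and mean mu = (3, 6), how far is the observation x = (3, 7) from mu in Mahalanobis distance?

Step 1 — centre the observation: (x - mu) = (0, 1).

Step 2 — invert Sigma. det(Sigma) = 4·19 - (3)² = 67.
  Sigma^{-1} = (1/det) · [[d, -b], [-b, a]] = [[0.2836, -0.0448],
 [-0.0448, 0.0597]].

Step 3 — form the quadratic (x - mu)^T · Sigma^{-1} · (x - mu):
  Sigma^{-1} · (x - mu) = (-0.0448, 0.0597).
  (x - mu)^T · [Sigma^{-1} · (x - mu)] = (0)·(-0.0448) + (1)·(0.0597) = 0.0597.

Step 4 — take square root: d = √(0.0597) ≈ 0.2443.

d(x, mu) = √(0.0597) ≈ 0.2443


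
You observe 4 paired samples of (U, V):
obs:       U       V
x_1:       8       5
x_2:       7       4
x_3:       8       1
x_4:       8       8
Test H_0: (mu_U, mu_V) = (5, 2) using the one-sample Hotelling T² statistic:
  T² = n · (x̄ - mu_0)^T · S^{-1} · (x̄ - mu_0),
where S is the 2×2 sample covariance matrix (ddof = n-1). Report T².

Step 1 — sample mean vector:
  mean(U) = (8 + 7 + 8 + 8) / 4 = 31/4 = 7.75
  mean(V) = (5 + 4 + 1 + 8) / 4 = 18/4 = 4.5
  x̄ = (7.75, 4.5),  deviation x̄ - mu_0 = (7.75, 4.5) - (5, 2) = (2.75, 2.5).

Step 2 — sample covariance matrix, S[i,j] = (1/(n-1)) · Σ_k (x_{k,i} - mean_i) · (x_{k,j} - mean_j), divisor n-1 = 3:
  S[U,U] = ((0.25)·(0.25) + (-0.75)·(-0.75) + (0.25)·(0.25) + (0.25)·(0.25)) / 3 = 0.75/3 = 0.25
  S[U,V] = ((0.25)·(0.5) + (-0.75)·(-0.5) + (0.25)·(-3.5) + (0.25)·(3.5)) / 3 = 0.5/3 = 0.1667
  S[V,V] = ((0.5)·(0.5) + (-0.5)·(-0.5) + (-3.5)·(-3.5) + (3.5)·(3.5)) / 3 = 25/3 = 8.3333
  S = [[0.25, 0.1667],
 [0.1667, 8.3333]].

Step 3 — invert S. det(S) = 0.25·8.3333 - (0.1667)² = 2.0556.
  S^{-1} = (1/det) · [[d, -b], [-b, a]] = [[4.0541, -0.0811],
 [-0.0811, 0.1216]].

Step 4 — quadratic form (x̄ - mu_0)^T · S^{-1} · (x̄ - mu_0):
  S^{-1} · (x̄ - mu_0) = (10.9459, 0.0811),
  (x̄ - mu_0)^T · [...] = (2.75)·(10.9459) + (2.5)·(0.0811) = 30.3041.

Step 5 — scale by n: T² = 4 · 30.3041 = 121.2162.

T² ≈ 121.2162


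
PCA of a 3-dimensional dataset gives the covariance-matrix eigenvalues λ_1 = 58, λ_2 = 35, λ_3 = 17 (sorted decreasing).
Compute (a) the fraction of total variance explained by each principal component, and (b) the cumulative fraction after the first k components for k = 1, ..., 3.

Step 1 — total variance = trace(Sigma) = Σ λ_i = 58 + 35 + 17 = 110.

Step 2 — fraction explained by component i = λ_i / Σ λ:
  PC1: 58/110 = 0.5273
  PC2: 35/110 = 0.3182
  PC3: 17/110 = 0.1545

Step 3 — cumulative fraction after k components = (λ_1 + ... + λ_k) / Σ λ:
  k = 1: 58/110 = 0.5273
  k = 2: (58 + 35)/110 = 93/110 = 0.8455
  k = 3: (58 + 35 + 17)/110 = 110/110 = 1

Summary (fraction, with percent):

explained: PC1 0.5273 (52.73%), PC2 0.3182 (31.82%), PC3 0.1545 (15.45%);  cumulative: 0.5273, 0.8455, 1


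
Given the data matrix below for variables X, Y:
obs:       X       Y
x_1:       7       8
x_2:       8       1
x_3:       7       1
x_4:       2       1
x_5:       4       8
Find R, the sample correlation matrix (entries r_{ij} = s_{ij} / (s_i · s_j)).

Step 1 — column means:
  mean(X) = (7 + 8 + 7 + 2 + 4) / 5 = 28/5 = 5.6
  mean(Y) = (8 + 1 + 1 + 1 + 8) / 5 = 19/5 = 3.8

Step 2 — sample variances and covariances s[i,j] = (1/(n-1)) · Σ_k (x_{k,i} - mean_i) · (x_{k,j} - mean_j), with n-1 = 4:
  s[X,X] = ((1.4)·(1.4) + (2.4)·(2.4) + (1.4)·(1.4) + (-3.6)·(-3.6) + (-1.6)·(-1.6)) / 4 = 25.2/4 = 6.3
  s[X,Y] = ((1.4)·(4.2) + (2.4)·(-2.8) + (1.4)·(-2.8) + (-3.6)·(-2.8) + (-1.6)·(4.2)) / 4 = -1.4/4 = -0.35
  s[Y,Y] = ((4.2)·(4.2) + (-2.8)·(-2.8) + (-2.8)·(-2.8) + (-2.8)·(-2.8) + (4.2)·(4.2)) / 4 = 58.8/4 = 14.7
  Sample standard deviations s_i = √(s[i,i]):
  s(X) = √(6.3) = 2.51
  s(Y) = √(14.7) = 3.8341

Step 3 — r_{ij} = s_{ij} / (s_i · s_j):
  r[X,X] = 1 (diagonal).
  r[X,Y] = -0.35 / (2.51 · 3.8341) = -0.35 / 9.6234 = -0.0364
  r[Y,Y] = 1 (diagonal).

R is symmetric with unit diagonal. Assembling:

R = [[1, -0.0364],
 [-0.0364, 1]]


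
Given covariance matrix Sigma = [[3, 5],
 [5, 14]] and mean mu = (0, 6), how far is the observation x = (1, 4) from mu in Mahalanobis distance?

Step 1 — centre the observation: (x - mu) = (1, -2).

Step 2 — invert Sigma. det(Sigma) = 3·14 - (5)² = 17.
  Sigma^{-1} = (1/det) · [[d, -b], [-b, a]] = [[0.8235, -0.2941],
 [-0.2941, 0.1765]].

Step 3 — form the quadratic (x - mu)^T · Sigma^{-1} · (x - mu):
  Sigma^{-1} · (x - mu) = (1.4118, -0.6471).
  (x - mu)^T · [Sigma^{-1} · (x - mu)] = (1)·(1.4118) + (-2)·(-0.6471) = 2.7059.

Step 4 — take square root: d = √(2.7059) ≈ 1.645.

d(x, mu) = √(2.7059) ≈ 1.645


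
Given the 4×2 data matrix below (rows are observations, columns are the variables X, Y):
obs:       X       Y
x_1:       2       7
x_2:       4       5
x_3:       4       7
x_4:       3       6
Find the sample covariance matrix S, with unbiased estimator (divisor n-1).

Step 1 — column means:
  mean(X) = (2 + 4 + 4 + 3) / 4 = 13/4 = 3.25
  mean(Y) = (7 + 5 + 7 + 6) / 4 = 25/4 = 6.25

Step 2 — sample covariance S[i,j] = (1/(n-1)) · Σ_k (x_{k,i} - mean_i) · (x_{k,j} - mean_j), with n-1 = 3.
  S[X,X] = ((-1.25)·(-1.25) + (0.75)·(0.75) + (0.75)·(0.75) + (-0.25)·(-0.25)) / 3 = 2.75/3 = 0.9167
  S[X,Y] = ((-1.25)·(0.75) + (0.75)·(-1.25) + (0.75)·(0.75) + (-0.25)·(-0.25)) / 3 = -1.25/3 = -0.4167
  S[Y,Y] = ((0.75)·(0.75) + (-1.25)·(-1.25) + (0.75)·(0.75) + (-0.25)·(-0.25)) / 3 = 2.75/3 = 0.9167

S is symmetric (S[j,i] = S[i,j]). Assembling:

S = [[0.9167, -0.4167],
 [-0.4167, 0.9167]]


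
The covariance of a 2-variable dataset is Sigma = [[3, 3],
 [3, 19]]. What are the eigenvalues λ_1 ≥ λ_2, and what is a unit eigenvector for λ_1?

Step 1 — characteristic polynomial of 2×2 Sigma:
  det(Sigma - λI) = λ² - trace · λ + det = 0.
  trace = 3 + 19 = 22, det = 3·19 - (3)² = 48.
Step 2 — discriminant:
  Δ = trace² - 4·det = 484 - 192 = 292.
Step 3 — eigenvalues:
  λ = (trace ± √Δ)/2 = (22 ± 17.088)/2,
  λ_1 = 19.544,  λ_2 = 2.456.

Step 4 — unit eigenvector for λ_1: solve (Sigma - λ_1 I)v = 0. First row:
  (3 - 19.544)·v_x + (3)·v_y = 0, i.e. (-16.544)·v_x + (3)·v_y = 0,
  so v ∝ (b, λ_1 - a) = (3, 16.544) = u.
  ||u|| = √((3)² + (16.544)²) = √(282.7041) ≈ 16.8138,
  v_1 = u/||u|| ≈ (0.1784, 0.984) (||v_1|| = 1).

λ_1 = 19.544,  λ_2 = 2.456;  v_1 ≈ (0.1784, 0.984)


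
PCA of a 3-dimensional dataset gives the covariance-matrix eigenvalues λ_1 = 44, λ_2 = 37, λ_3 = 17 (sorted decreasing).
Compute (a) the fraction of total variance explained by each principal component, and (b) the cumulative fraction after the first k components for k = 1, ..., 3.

Step 1 — total variance = trace(Sigma) = Σ λ_i = 44 + 37 + 17 = 98.

Step 2 — fraction explained by component i = λ_i / Σ λ:
  PC1: 44/98 = 0.449
  PC2: 37/98 = 0.3776
  PC3: 17/98 = 0.1735

Step 3 — cumulative fraction after k components = (λ_1 + ... + λ_k) / Σ λ:
  k = 1: 44/98 = 0.449
  k = 2: (44 + 37)/98 = 81/98 = 0.8265
  k = 3: (44 + 37 + 17)/98 = 98/98 = 1

Summary (fraction, with percent):

explained: PC1 0.449 (44.9%), PC2 0.3776 (37.76%), PC3 0.1735 (17.35%);  cumulative: 0.449, 0.8265, 1


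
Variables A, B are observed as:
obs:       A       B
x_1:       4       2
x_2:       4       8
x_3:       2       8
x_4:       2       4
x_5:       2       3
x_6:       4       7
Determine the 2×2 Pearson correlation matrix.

Step 1 — column means:
  mean(A) = (4 + 4 + 2 + 2 + 2 + 4) / 6 = 18/6 = 3
  mean(B) = (2 + 8 + 8 + 4 + 3 + 7) / 6 = 32/6 = 5.3333

Step 2 — sample variances and covariances s[i,j] = (1/(n-1)) · Σ_k (x_{k,i} - mean_i) · (x_{k,j} - mean_j), with n-1 = 5:
  s[A,A] = ((1)·(1) + (1)·(1) + (-1)·(-1) + (-1)·(-1) + (-1)·(-1) + (1)·(1)) / 5 = 6/5 = 1.2
  s[A,B] = ((1)·(-3.3333) + (1)·(2.6667) + (-1)·(2.6667) + (-1)·(-1.3333) + (-1)·(-2.3333) + (1)·(1.6667)) / 5 = 2/5 = 0.4
  s[B,B] = ((-3.3333)·(-3.3333) + (2.6667)·(2.6667) + (2.6667)·(2.6667) + (-1.3333)·(-1.3333) + (-2.3333)·(-2.3333) + (1.6667)·(1.6667)) / 5 = 35.3333/5 = 7.0667
  Sample standard deviations s_i = √(s[i,i]):
  s(A) = √(1.2) = 1.0954
  s(B) = √(7.0667) = 2.6583

Step 3 — r_{ij} = s_{ij} / (s_i · s_j):
  r[A,A] = 1 (diagonal).
  r[A,B] = 0.4 / (1.0954 · 2.6583) = 0.4 / 2.912 = 0.1374
  r[B,B] = 1 (diagonal).

R is symmetric with unit diagonal. Assembling:

R = [[1, 0.1374],
 [0.1374, 1]]


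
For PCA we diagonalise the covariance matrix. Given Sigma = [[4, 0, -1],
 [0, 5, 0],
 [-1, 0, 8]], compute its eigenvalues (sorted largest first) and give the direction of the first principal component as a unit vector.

Step 1 — characteristic polynomial p(λ) = det(λI - Sigma) = λ³ - tr·λ² + c_1·λ - det, where tr = trace, c_1 = sum of the principal 2×2 minors, det = det(Sigma):
  tr = 4 + 5 + 8 = 17,
  c_1 = (4·5 - (0)²) + (4·8 - (-1)²) + (5·8 - (0)²) = 20 + 31 + 40 = 91,
  det = 4·(5·8 - (0)²) - (0)·((0)·8 - (0)·(-1)) + (-1)·((0)·(0) - 5·(-1)) = 4·(40) - (0)·(0) + (-1)·(5) = 155.
  So p(λ) = λ³ - 17λ² + 91λ - 155.
Step 2 — look for an integer root (rational root theorem: any rational root is an integer divisor of 155). Testing λ = 5:
  p(5) = 125 - 425 + 455 - 155 = 0  ✓
  Dividing out (λ - 5): p(λ) = (λ - 5)(λ² - 12λ + 31).
Step 3 — remaining eigenvalues from the quadratic λ² - 12λ + 31 = 0:
  Δ = 12² - 4·31 = 144 - 124 = 20,  λ = (12 ± √20)/2 = (12 ± 4.4721)/2 ≈ 8.2361 or 3.7639.
  Sorted: λ_1 = 8.2361,  λ_2 = 5,  λ_3 = 3.7639  (check: sum = 17 = tr ✓).

Step 4 — unit eigenvector for λ_1 ≈ 8.2361: v spans the null space of (Sigma - λ_1 I), whose rows are
  r_1 = (-4.2361, 0, -1),  r_2 = (0, -3.2361, 0),  r_3 = (-1, 0, -0.2361).
  v is orthogonal to every row, so take v ∝ r_1 × r_2 = ((0)·(0) - (-1)·(-3.2361), (-1)·(0) - (-4.2361)·(0), (-4.2361)·(-3.2361) - (0)·(0)) ≈ (-3.2361, 0, 13.7082).
  Rescale (multiply by -1 so the first nonzero entry is positive): u = (3.2361, 0, -13.7082).
  ||u|| = √((3.2361)² + (0)² + (-13.7082)²) = √(198.387) ≈ 14.085,  v_1 = u/||u|| ≈ (0.2298, 0, -0.9732) (||v_1|| = 1).

λ_1 = 8.2361,  λ_2 = 5,  λ_3 = 3.7639;  v_1 ≈ (0.2298, 0, -0.9732)


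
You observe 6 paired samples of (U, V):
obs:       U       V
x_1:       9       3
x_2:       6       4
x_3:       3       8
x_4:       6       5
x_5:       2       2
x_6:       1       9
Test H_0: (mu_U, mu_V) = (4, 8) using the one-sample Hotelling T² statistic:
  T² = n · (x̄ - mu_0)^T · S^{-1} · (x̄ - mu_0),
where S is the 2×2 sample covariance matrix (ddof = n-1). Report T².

Step 1 — sample mean vector:
  mean(U) = (9 + 6 + 3 + 6 + 2 + 1) / 6 = 27/6 = 4.5
  mean(V) = (3 + 4 + 8 + 5 + 2 + 9) / 6 = 31/6 = 5.1667
  x̄ = (4.5, 5.1667),  deviation x̄ - mu_0 = (4.5, 5.1667) - (4, 8) = (0.5, -2.8333).

Step 2 — sample covariance matrix, S[i,j] = (1/(n-1)) · Σ_k (x_{k,i} - mean_i) · (x_{k,j} - mean_j), divisor n-1 = 5:
  S[U,U] = ((4.5)·(4.5) + (1.5)·(1.5) + (-1.5)·(-1.5) + (1.5)·(1.5) + (-2.5)·(-2.5) + (-3.5)·(-3.5)) / 5 = 45.5/5 = 9.1
  S[U,V] = ((4.5)·(-2.1667) + (1.5)·(-1.1667) + (-1.5)·(2.8333) + (1.5)·(-0.1667) + (-2.5)·(-3.1667) + (-3.5)·(3.8333)) / 5 = -21.5/5 = -4.3
  S[V,V] = ((-2.1667)·(-2.1667) + (-1.1667)·(-1.1667) + (2.8333)·(2.8333) + (-0.1667)·(-0.1667) + (-3.1667)·(-3.1667) + (3.8333)·(3.8333)) / 5 = 38.8333/5 = 7.7667
  S = [[9.1, -4.3],
 [-4.3, 7.7667]].

Step 3 — invert S. det(S) = 9.1·7.7667 - (-4.3)² = 52.1867.
  S^{-1} = (1/det) · [[d, -b], [-b, a]] = [[0.1488, 0.0824],
 [0.0824, 0.1744]].

Step 4 — quadratic form (x̄ - mu_0)^T · S^{-1} · (x̄ - mu_0):
  S^{-1} · (x̄ - mu_0) = (-0.159, -0.4529),
  (x̄ - mu_0)^T · [...] = (0.5)·(-0.159) + (-2.8333)·(-0.4529) = 1.2036.

Step 5 — scale by n: T² = 6 · 1.2036 = 7.2215.

T² ≈ 7.2215


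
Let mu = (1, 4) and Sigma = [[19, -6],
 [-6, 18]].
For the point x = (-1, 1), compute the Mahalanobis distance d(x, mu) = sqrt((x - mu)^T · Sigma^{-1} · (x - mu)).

Step 1 — centre the observation: (x - mu) = (-2, -3).

Step 2 — invert Sigma. det(Sigma) = 19·18 - (-6)² = 306.
  Sigma^{-1} = (1/det) · [[d, -b], [-b, a]] = [[0.0588, 0.0196],
 [0.0196, 0.0621]].

Step 3 — form the quadratic (x - mu)^T · Sigma^{-1} · (x - mu):
  Sigma^{-1} · (x - mu) = (-0.1765, -0.2255).
  (x - mu)^T · [Sigma^{-1} · (x - mu)] = (-2)·(-0.1765) + (-3)·(-0.2255) = 1.0294.

Step 4 — take square root: d = √(1.0294) ≈ 1.0146.

d(x, mu) = √(1.0294) ≈ 1.0146


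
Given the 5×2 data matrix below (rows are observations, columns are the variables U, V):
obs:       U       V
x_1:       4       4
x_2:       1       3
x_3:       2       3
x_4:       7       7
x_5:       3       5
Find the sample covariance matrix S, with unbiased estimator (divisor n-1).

Step 1 — column means:
  mean(U) = (4 + 1 + 2 + 7 + 3) / 5 = 17/5 = 3.4
  mean(V) = (4 + 3 + 3 + 7 + 5) / 5 = 22/5 = 4.4

Step 2 — sample covariance S[i,j] = (1/(n-1)) · Σ_k (x_{k,i} - mean_i) · (x_{k,j} - mean_j), with n-1 = 4.
  S[U,U] = ((0.6)·(0.6) + (-2.4)·(-2.4) + (-1.4)·(-1.4) + (3.6)·(3.6) + (-0.4)·(-0.4)) / 4 = 21.2/4 = 5.3
  S[U,V] = ((0.6)·(-0.4) + (-2.4)·(-1.4) + (-1.4)·(-1.4) + (3.6)·(2.6) + (-0.4)·(0.6)) / 4 = 14.2/4 = 3.55
  S[V,V] = ((-0.4)·(-0.4) + (-1.4)·(-1.4) + (-1.4)·(-1.4) + (2.6)·(2.6) + (0.6)·(0.6)) / 4 = 11.2/4 = 2.8

S is symmetric (S[j,i] = S[i,j]). Assembling:

S = [[5.3, 3.55],
 [3.55, 2.8]]


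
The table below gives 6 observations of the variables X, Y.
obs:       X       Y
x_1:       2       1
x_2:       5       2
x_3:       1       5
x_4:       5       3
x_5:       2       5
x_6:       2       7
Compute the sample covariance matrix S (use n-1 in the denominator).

Step 1 — column means:
  mean(X) = (2 + 5 + 1 + 5 + 2 + 2) / 6 = 17/6 = 2.8333
  mean(Y) = (1 + 2 + 5 + 3 + 5 + 7) / 6 = 23/6 = 3.8333

Step 2 — sample covariance S[i,j] = (1/(n-1)) · Σ_k (x_{k,i} - mean_i) · (x_{k,j} - mean_j), with n-1 = 5.
  S[X,X] = ((-0.8333)·(-0.8333) + (2.1667)·(2.1667) + (-1.8333)·(-1.8333) + (2.1667)·(2.1667) + (-0.8333)·(-0.8333) + (-0.8333)·(-0.8333)) / 5 = 14.8333/5 = 2.9667
  S[X,Y] = ((-0.8333)·(-2.8333) + (2.1667)·(-1.8333) + (-1.8333)·(1.1667) + (2.1667)·(-0.8333) + (-0.8333)·(1.1667) + (-0.8333)·(3.1667)) / 5 = -9.1667/5 = -1.8333
  S[Y,Y] = ((-2.8333)·(-2.8333) + (-1.8333)·(-1.8333) + (1.1667)·(1.1667) + (-0.8333)·(-0.8333) + (1.1667)·(1.1667) + (3.1667)·(3.1667)) / 5 = 24.8333/5 = 4.9667

S is symmetric (S[j,i] = S[i,j]). Assembling:

S = [[2.9667, -1.8333],
 [-1.8333, 4.9667]]


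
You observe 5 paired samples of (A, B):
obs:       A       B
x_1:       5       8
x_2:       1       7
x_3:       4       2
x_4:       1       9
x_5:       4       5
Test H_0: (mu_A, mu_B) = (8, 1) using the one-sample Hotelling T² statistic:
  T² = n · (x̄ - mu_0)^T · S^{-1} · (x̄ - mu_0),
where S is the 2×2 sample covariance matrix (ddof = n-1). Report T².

Step 1 — sample mean vector:
  mean(A) = (5 + 1 + 4 + 1 + 4) / 5 = 15/5 = 3
  mean(B) = (8 + 7 + 2 + 9 + 5) / 5 = 31/5 = 6.2
  x̄ = (3, 6.2),  deviation x̄ - mu_0 = (3, 6.2) - (8, 1) = (-5, 5.2).

Step 2 — sample covariance matrix, S[i,j] = (1/(n-1)) · Σ_k (x_{k,i} - mean_i) · (x_{k,j} - mean_j), divisor n-1 = 4:
  S[A,A] = ((2)·(2) + (-2)·(-2) + (1)·(1) + (-2)·(-2) + (1)·(1)) / 4 = 14/4 = 3.5
  S[A,B] = ((2)·(1.8) + (-2)·(0.8) + (1)·(-4.2) + (-2)·(2.8) + (1)·(-1.2)) / 4 = -9/4 = -2.25
  S[B,B] = ((1.8)·(1.8) + (0.8)·(0.8) + (-4.2)·(-4.2) + (2.8)·(2.8) + (-1.2)·(-1.2)) / 4 = 30.8/4 = 7.7
  S = [[3.5, -2.25],
 [-2.25, 7.7]].

Step 3 — invert S. det(S) = 3.5·7.7 - (-2.25)² = 21.8875.
  S^{-1} = (1/det) · [[d, -b], [-b, a]] = [[0.3518, 0.1028],
 [0.1028, 0.1599]].

Step 4 — quadratic form (x̄ - mu_0)^T · S^{-1} · (x̄ - mu_0):
  S^{-1} · (x̄ - mu_0) = (-1.2244, 0.3175),
  (x̄ - mu_0)^T · [...] = (-5)·(-1.2244) + (5.2)·(0.3175) = 7.7734.

Step 5 — scale by n: T² = 5 · 7.7734 = 38.8669.

T² ≈ 38.8669


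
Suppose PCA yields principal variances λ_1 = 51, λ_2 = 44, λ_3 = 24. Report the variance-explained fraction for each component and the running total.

Step 1 — total variance = trace(Sigma) = Σ λ_i = 51 + 44 + 24 = 119.

Step 2 — fraction explained by component i = λ_i / Σ λ:
  PC1: 51/119 = 0.4286
  PC2: 44/119 = 0.3697
  PC3: 24/119 = 0.2017

Step 3 — cumulative fraction after k components = (λ_1 + ... + λ_k) / Σ λ:
  k = 1: 51/119 = 0.4286
  k = 2: (51 + 44)/119 = 95/119 = 0.7983
  k = 3: (51 + 44 + 24)/119 = 119/119 = 1

Summary (fraction, with percent):

explained: PC1 0.4286 (42.86%), PC2 0.3697 (36.97%), PC3 0.2017 (20.17%);  cumulative: 0.4286, 0.7983, 1


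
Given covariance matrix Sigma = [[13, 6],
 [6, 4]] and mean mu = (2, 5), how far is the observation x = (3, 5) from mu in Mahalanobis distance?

Step 1 — centre the observation: (x - mu) = (1, 0).

Step 2 — invert Sigma. det(Sigma) = 13·4 - (6)² = 16.
  Sigma^{-1} = (1/det) · [[d, -b], [-b, a]] = [[0.25, -0.375],
 [-0.375, 0.8125]].

Step 3 — form the quadratic (x - mu)^T · Sigma^{-1} · (x - mu):
  Sigma^{-1} · (x - mu) = (0.25, -0.375).
  (x - mu)^T · [Sigma^{-1} · (x - mu)] = (1)·(0.25) + (0)·(-0.375) = 0.25.

Step 4 — take square root: d = √(0.25) ≈ 0.5.

d(x, mu) = √(0.25) ≈ 0.5


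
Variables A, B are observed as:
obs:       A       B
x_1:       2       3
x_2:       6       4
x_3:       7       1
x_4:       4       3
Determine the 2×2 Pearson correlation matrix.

Step 1 — column means:
  mean(A) = (2 + 6 + 7 + 4) / 4 = 19/4 = 4.75
  mean(B) = (3 + 4 + 1 + 3) / 4 = 11/4 = 2.75

Step 2 — sample variances and covariances s[i,j] = (1/(n-1)) · Σ_k (x_{k,i} - mean_i) · (x_{k,j} - mean_j), with n-1 = 3:
  s[A,A] = ((-2.75)·(-2.75) + (1.25)·(1.25) + (2.25)·(2.25) + (-0.75)·(-0.75)) / 3 = 14.75/3 = 4.9167
  s[A,B] = ((-2.75)·(0.25) + (1.25)·(1.25) + (2.25)·(-1.75) + (-0.75)·(0.25)) / 3 = -3.25/3 = -1.0833
  s[B,B] = ((0.25)·(0.25) + (1.25)·(1.25) + (-1.75)·(-1.75) + (0.25)·(0.25)) / 3 = 4.75/3 = 1.5833
  Sample standard deviations s_i = √(s[i,i]):
  s(A) = √(4.9167) = 2.2174
  s(B) = √(1.5833) = 1.2583

Step 3 — r_{ij} = s_{ij} / (s_i · s_j):
  r[A,A] = 1 (diagonal).
  r[A,B] = -1.0833 / (2.2174 · 1.2583) = -1.0833 / 2.7901 = -0.3883
  r[B,B] = 1 (diagonal).

R is symmetric with unit diagonal. Assembling:

R = [[1, -0.3883],
 [-0.3883, 1]]


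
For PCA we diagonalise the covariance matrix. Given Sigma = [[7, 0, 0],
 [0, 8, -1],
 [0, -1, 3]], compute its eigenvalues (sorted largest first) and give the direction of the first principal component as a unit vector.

Step 1 — characteristic polynomial p(λ) = det(λI - Sigma) = λ³ - tr·λ² + c_1·λ - det, where tr = trace, c_1 = sum of the principal 2×2 minors, det = det(Sigma):
  tr = 7 + 8 + 3 = 18,
  c_1 = (7·8 - (0)²) + (7·3 - (0)²) + (8·3 - (-1)²) = 56 + 21 + 23 = 100,
  det = 7·(8·3 - (-1)²) - (0)·((0)·3 - (-1)·(0)) + (0)·((0)·(-1) - 8·(0)) = 7·(23) - (0)·(0) + (0)·(0) = 161.
  So p(λ) = λ³ - 18λ² + 100λ - 161.
Step 2 — look for an integer root (rational root theorem: any rational root is an integer divisor of 161). Testing λ = 7:
  p(7) = 343 - 882 + 700 - 161 = 0  ✓
  Dividing out (λ - 7): p(λ) = (λ - 7)(λ² - 11λ + 23).
Step 3 — remaining eigenvalues from the quadratic λ² - 11λ + 23 = 0:
  Δ = 11² - 4·23 = 121 - 92 = 29,  λ = (11 ± √29)/2 = (11 ± 5.3852)/2 ≈ 8.1926 or 2.8074.
  Sorted: λ_1 = 8.1926,  λ_2 = 7,  λ_3 = 2.8074  (check: sum = 18 = tr ✓).

Step 4 — unit eigenvector for λ_1 ≈ 8.1926: v spans the null space of (Sigma - λ_1 I), whose rows are
  r_1 = (-1.1926, 0, 0),  r_2 = (0, -0.1926, -1),  r_3 = (0, -1, -5.1926).
  v is orthogonal to every row, so take v ∝ r_1 × r_2 = ((0)·(-1) - (0)·(-0.1926), (0)·(0) - (-1.1926)·(-1), (-1.1926)·(-0.1926) - (0)·(0)) ≈ (0, -1.1926, 0.2297).
  Rescale (multiply by -1 so the first nonzero entry is positive): u = (0, 1.1926, -0.2297).
  ||u|| = √((0)² + (1.1926)² + (-0.2297)²) = √(1.475) ≈ 1.2145,  v_1 = u/||u|| ≈ (0, 0.982, -0.1891) (||v_1|| = 1).

λ_1 = 8.1926,  λ_2 = 7,  λ_3 = 2.8074;  v_1 ≈ (0, 0.982, -0.1891)


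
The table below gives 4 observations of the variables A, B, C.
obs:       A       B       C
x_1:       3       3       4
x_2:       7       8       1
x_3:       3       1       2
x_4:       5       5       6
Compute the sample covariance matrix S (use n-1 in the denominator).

Step 1 — column means:
  mean(A) = (3 + 7 + 3 + 5) / 4 = 18/4 = 4.5
  mean(B) = (3 + 8 + 1 + 5) / 4 = 17/4 = 4.25
  mean(C) = (4 + 1 + 2 + 6) / 4 = 13/4 = 3.25

Step 2 — sample covariance S[i,j] = (1/(n-1)) · Σ_k (x_{k,i} - mean_i) · (x_{k,j} - mean_j), with n-1 = 3.
  S[A,A] = ((-1.5)·(-1.5) + (2.5)·(2.5) + (-1.5)·(-1.5) + (0.5)·(0.5)) / 3 = 11/3 = 3.6667
  S[A,B] = ((-1.5)·(-1.25) + (2.5)·(3.75) + (-1.5)·(-3.25) + (0.5)·(0.75)) / 3 = 16.5/3 = 5.5
  S[A,C] = ((-1.5)·(0.75) + (2.5)·(-2.25) + (-1.5)·(-1.25) + (0.5)·(2.75)) / 3 = -3.5/3 = -1.1667
  S[B,B] = ((-1.25)·(-1.25) + (3.75)·(3.75) + (-3.25)·(-3.25) + (0.75)·(0.75)) / 3 = 26.75/3 = 8.9167
  S[B,C] = ((-1.25)·(0.75) + (3.75)·(-2.25) + (-3.25)·(-1.25) + (0.75)·(2.75)) / 3 = -3.25/3 = -1.0833
  S[C,C] = ((0.75)·(0.75) + (-2.25)·(-2.25) + (-1.25)·(-1.25) + (2.75)·(2.75)) / 3 = 14.75/3 = 4.9167

S is symmetric (S[j,i] = S[i,j]). Assembling:

S = [[3.6667, 5.5, -1.1667],
 [5.5, 8.9167, -1.0833],
 [-1.1667, -1.0833, 4.9167]]


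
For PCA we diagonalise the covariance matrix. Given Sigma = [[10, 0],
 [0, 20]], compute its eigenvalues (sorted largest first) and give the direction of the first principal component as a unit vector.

Step 1 — characteristic polynomial of 2×2 Sigma:
  det(Sigma - λI) = λ² - trace · λ + det = 0.
  trace = 10 + 20 = 30, det = 10·20 - (0)² = 200.
Step 2 — discriminant:
  Δ = trace² - 4·det = 900 - 800 = 100.
Step 3 — eigenvalues:
  λ = (trace ± √Δ)/2 = (30 ± 10)/2,
  λ_1 = 20,  λ_2 = 10.

Step 4 — unit eigenvector for λ_1: Sigma is diagonal, so its eigenvectors are the coordinate axes. λ_1 = 20 is the diagonal entry on the second coordinate axis, hence
  v_1 = (0, 1) (||v_1|| = 1).

λ_1 = 20,  λ_2 = 10;  v_1 ≈ (0, 1)


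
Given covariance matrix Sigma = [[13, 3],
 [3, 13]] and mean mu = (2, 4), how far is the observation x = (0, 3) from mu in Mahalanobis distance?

Step 1 — centre the observation: (x - mu) = (-2, -1).

Step 2 — invert Sigma. det(Sigma) = 13·13 - (3)² = 160.
  Sigma^{-1} = (1/det) · [[d, -b], [-b, a]] = [[0.0812, -0.0188],
 [-0.0188, 0.0812]].

Step 3 — form the quadratic (x - mu)^T · Sigma^{-1} · (x - mu):
  Sigma^{-1} · (x - mu) = (-0.1438, -0.0437).
  (x - mu)^T · [Sigma^{-1} · (x - mu)] = (-2)·(-0.1438) + (-1)·(-0.0437) = 0.3313.

Step 4 — take square root: d = √(0.3313) ≈ 0.5755.

d(x, mu) = √(0.3313) ≈ 0.5755


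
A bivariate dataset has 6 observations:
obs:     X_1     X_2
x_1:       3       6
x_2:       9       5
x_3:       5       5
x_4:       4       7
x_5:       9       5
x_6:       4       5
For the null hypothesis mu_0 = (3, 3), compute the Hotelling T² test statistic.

Step 1 — sample mean vector:
  mean(X_1) = (3 + 9 + 5 + 4 + 9 + 4) / 6 = 34/6 = 5.6667
  mean(X_2) = (6 + 5 + 5 + 7 + 5 + 5) / 6 = 33/6 = 5.5
  x̄ = (5.6667, 5.5),  deviation x̄ - mu_0 = (5.6667, 5.5) - (3, 3) = (2.6667, 2.5).

Step 2 — sample covariance matrix, S[i,j] = (1/(n-1)) · Σ_k (x_{k,i} - mean_i) · (x_{k,j} - mean_j), divisor n-1 = 5:
  S[X_1,X_1] = ((-2.6667)·(-2.6667) + (3.3333)·(3.3333) + (-0.6667)·(-0.6667) + (-1.6667)·(-1.6667) + (3.3333)·(3.3333) + (-1.6667)·(-1.6667)) / 5 = 35.3333/5 = 7.0667
  S[X_1,X_2] = ((-2.6667)·(0.5) + (3.3333)·(-0.5) + (-0.6667)·(-0.5) + (-1.6667)·(1.5) + (3.3333)·(-0.5) + (-1.6667)·(-0.5)) / 5 = -6/5 = -1.2
  S[X_2,X_2] = ((0.5)·(0.5) + (-0.5)·(-0.5) + (-0.5)·(-0.5) + (1.5)·(1.5) + (-0.5)·(-0.5) + (-0.5)·(-0.5)) / 5 = 3.5/5 = 0.7
  S = [[7.0667, -1.2],
 [-1.2, 0.7]].

Step 3 — invert S. det(S) = 7.0667·0.7 - (-1.2)² = 3.5067.
  S^{-1} = (1/det) · [[d, -b], [-b, a]] = [[0.1996, 0.3422],
 [0.3422, 2.0152]].

Step 4 — quadratic form (x̄ - mu_0)^T · S^{-1} · (x̄ - mu_0):
  S^{-1} · (x̄ - mu_0) = (1.3878, 5.9506),
  (x̄ - mu_0)^T · [...] = (2.6667)·(1.3878) + (2.5)·(5.9506) = 18.5773.

Step 5 — scale by n: T² = 6 · 18.5773 = 111.4639.

T² ≈ 111.4639


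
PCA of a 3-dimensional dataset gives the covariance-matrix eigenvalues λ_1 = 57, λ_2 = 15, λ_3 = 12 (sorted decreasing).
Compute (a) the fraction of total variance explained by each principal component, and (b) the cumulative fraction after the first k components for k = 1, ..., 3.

Step 1 — total variance = trace(Sigma) = Σ λ_i = 57 + 15 + 12 = 84.

Step 2 — fraction explained by component i = λ_i / Σ λ:
  PC1: 57/84 = 0.6786
  PC2: 15/84 = 0.1786
  PC3: 12/84 = 0.1429

Step 3 — cumulative fraction after k components = (λ_1 + ... + λ_k) / Σ λ:
  k = 1: 57/84 = 0.6786
  k = 2: (57 + 15)/84 = 72/84 = 0.8571
  k = 3: (57 + 15 + 12)/84 = 84/84 = 1

Summary (fraction, with percent):

explained: PC1 0.6786 (67.86%), PC2 0.1786 (17.86%), PC3 0.1429 (14.29%);  cumulative: 0.6786, 0.8571, 1


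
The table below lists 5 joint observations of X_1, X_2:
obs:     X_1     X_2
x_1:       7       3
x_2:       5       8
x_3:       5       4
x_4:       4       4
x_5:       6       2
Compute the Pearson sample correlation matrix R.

Step 1 — column means:
  mean(X_1) = (7 + 5 + 5 + 4 + 6) / 5 = 27/5 = 5.4
  mean(X_2) = (3 + 8 + 4 + 4 + 2) / 5 = 21/5 = 4.2

Step 2 — sample variances and covariances s[i,j] = (1/(n-1)) · Σ_k (x_{k,i} - mean_i) · (x_{k,j} - mean_j), with n-1 = 4:
  s[X_1,X_1] = ((1.6)·(1.6) + (-0.4)·(-0.4) + (-0.4)·(-0.4) + (-1.4)·(-1.4) + (0.6)·(0.6)) / 4 = 5.2/4 = 1.3
  s[X_1,X_2] = ((1.6)·(-1.2) + (-0.4)·(3.8) + (-0.4)·(-0.2) + (-1.4)·(-0.2) + (0.6)·(-2.2)) / 4 = -4.4/4 = -1.1
  s[X_2,X_2] = ((-1.2)·(-1.2) + (3.8)·(3.8) + (-0.2)·(-0.2) + (-0.2)·(-0.2) + (-2.2)·(-2.2)) / 4 = 20.8/4 = 5.2
  Sample standard deviations s_i = √(s[i,i]):
  s(X_1) = √(1.3) = 1.1402
  s(X_2) = √(5.2) = 2.2804

Step 3 — r_{ij} = s_{ij} / (s_i · s_j):
  r[X_1,X_1] = 1 (diagonal).
  r[X_1,X_2] = -1.1 / (1.1402 · 2.2804) = -1.1 / 2.6 = -0.4231
  r[X_2,X_2] = 1 (diagonal).

R is symmetric with unit diagonal. Assembling:

R = [[1, -0.4231],
 [-0.4231, 1]]


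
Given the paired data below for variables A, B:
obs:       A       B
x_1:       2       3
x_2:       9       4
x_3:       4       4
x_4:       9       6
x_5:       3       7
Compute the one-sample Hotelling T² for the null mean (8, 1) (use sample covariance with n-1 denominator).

Step 1 — sample mean vector:
  mean(A) = (2 + 9 + 4 + 9 + 3) / 5 = 27/5 = 5.4
  mean(B) = (3 + 4 + 4 + 6 + 7) / 5 = 24/5 = 4.8
  x̄ = (5.4, 4.8),  deviation x̄ - mu_0 = (5.4, 4.8) - (8, 1) = (-2.6, 3.8).

Step 2 — sample covariance matrix, S[i,j] = (1/(n-1)) · Σ_k (x_{k,i} - mean_i) · (x_{k,j} - mean_j), divisor n-1 = 4:
  S[A,A] = ((-3.4)·(-3.4) + (3.6)·(3.6) + (-1.4)·(-1.4) + (3.6)·(3.6) + (-2.4)·(-2.4)) / 4 = 45.2/4 = 11.3
  S[A,B] = ((-3.4)·(-1.8) + (3.6)·(-0.8) + (-1.4)·(-0.8) + (3.6)·(1.2) + (-2.4)·(2.2)) / 4 = 3.4/4 = 0.85
  S[B,B] = ((-1.8)·(-1.8) + (-0.8)·(-0.8) + (-0.8)·(-0.8) + (1.2)·(1.2) + (2.2)·(2.2)) / 4 = 10.8/4 = 2.7
  S = [[11.3, 0.85],
 [0.85, 2.7]].

Step 3 — invert S. det(S) = 11.3·2.7 - (0.85)² = 29.7875.
  S^{-1} = (1/det) · [[d, -b], [-b, a]] = [[0.0906, -0.0285],
 [-0.0285, 0.3794]].

Step 4 — quadratic form (x̄ - mu_0)^T · S^{-1} · (x̄ - mu_0):
  S^{-1} · (x̄ - mu_0) = (-0.3441, 1.5157),
  (x̄ - mu_0)^T · [...] = (-2.6)·(-0.3441) + (3.8)·(1.5157) = 6.6545.

Step 5 — scale by n: T² = 5 · 6.6545 = 33.2723.

T² ≈ 33.2723


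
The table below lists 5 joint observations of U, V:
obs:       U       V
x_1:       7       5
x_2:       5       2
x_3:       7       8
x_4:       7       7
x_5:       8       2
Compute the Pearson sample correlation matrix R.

Step 1 — column means:
  mean(U) = (7 + 5 + 7 + 7 + 8) / 5 = 34/5 = 6.8
  mean(V) = (5 + 2 + 8 + 7 + 2) / 5 = 24/5 = 4.8

Step 2 — sample variances and covariances s[i,j] = (1/(n-1)) · Σ_k (x_{k,i} - mean_i) · (x_{k,j} - mean_j), with n-1 = 4:
  s[U,U] = ((0.2)·(0.2) + (-1.8)·(-1.8) + (0.2)·(0.2) + (0.2)·(0.2) + (1.2)·(1.2)) / 4 = 4.8/4 = 1.2
  s[U,V] = ((0.2)·(0.2) + (-1.8)·(-2.8) + (0.2)·(3.2) + (0.2)·(2.2) + (1.2)·(-2.8)) / 4 = 2.8/4 = 0.7
  s[V,V] = ((0.2)·(0.2) + (-2.8)·(-2.8) + (3.2)·(3.2) + (2.2)·(2.2) + (-2.8)·(-2.8)) / 4 = 30.8/4 = 7.7
  Sample standard deviations s_i = √(s[i,i]):
  s(U) = √(1.2) = 1.0954
  s(V) = √(7.7) = 2.7749

Step 3 — r_{ij} = s_{ij} / (s_i · s_j):
  r[U,U] = 1 (diagonal).
  r[U,V] = 0.7 / (1.0954 · 2.7749) = 0.7 / 3.0397 = 0.2303
  r[V,V] = 1 (diagonal).

R is symmetric with unit diagonal. Assembling:

R = [[1, 0.2303],
 [0.2303, 1]]


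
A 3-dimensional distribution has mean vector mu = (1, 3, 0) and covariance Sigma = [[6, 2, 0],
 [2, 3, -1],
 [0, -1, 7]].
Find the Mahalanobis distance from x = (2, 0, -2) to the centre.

Step 1 — centre the observation: (x - mu) = (1, -3, -2).

Step 2 — invert Sigma (cofactor / det for 3×3, or solve directly):
  Sigma^{-1} = [[0.2174, -0.1522, -0.0217],
 [-0.1522, 0.4565, 0.0652],
 [-0.0217, 0.0652, 0.1522]].

Step 3 — form the quadratic (x - mu)^T · Sigma^{-1} · (x - mu):
  Sigma^{-1} · (x - mu) = (0.7174, -1.6522, -0.5217).
  (x - mu)^T · [Sigma^{-1} · (x - mu)] = (1)·(0.7174) + (-3)·(-1.6522) + (-2)·(-0.5217) = 6.7174.

Step 4 — take square root: d = √(6.7174) ≈ 2.5918.

d(x, mu) = √(6.7174) ≈ 2.5918


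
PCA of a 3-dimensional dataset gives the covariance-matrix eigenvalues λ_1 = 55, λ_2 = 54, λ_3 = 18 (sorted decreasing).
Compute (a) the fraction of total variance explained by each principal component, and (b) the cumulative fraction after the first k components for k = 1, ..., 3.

Step 1 — total variance = trace(Sigma) = Σ λ_i = 55 + 54 + 18 = 127.

Step 2 — fraction explained by component i = λ_i / Σ λ:
  PC1: 55/127 = 0.4331
  PC2: 54/127 = 0.4252
  PC3: 18/127 = 0.1417

Step 3 — cumulative fraction after k components = (λ_1 + ... + λ_k) / Σ λ:
  k = 1: 55/127 = 0.4331
  k = 2: (55 + 54)/127 = 109/127 = 0.8583
  k = 3: (55 + 54 + 18)/127 = 127/127 = 1

Summary (fraction, with percent):

explained: PC1 0.4331 (43.31%), PC2 0.4252 (42.52%), PC3 0.1417 (14.17%);  cumulative: 0.4331, 0.8583, 1


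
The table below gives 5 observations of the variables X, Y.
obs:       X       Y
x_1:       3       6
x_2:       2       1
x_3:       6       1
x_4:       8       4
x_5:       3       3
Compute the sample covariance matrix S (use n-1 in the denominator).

Step 1 — column means:
  mean(X) = (3 + 2 + 6 + 8 + 3) / 5 = 22/5 = 4.4
  mean(Y) = (6 + 1 + 1 + 4 + 3) / 5 = 15/5 = 3

Step 2 — sample covariance S[i,j] = (1/(n-1)) · Σ_k (x_{k,i} - mean_i) · (x_{k,j} - mean_j), with n-1 = 4.
  S[X,X] = ((-1.4)·(-1.4) + (-2.4)·(-2.4) + (1.6)·(1.6) + (3.6)·(3.6) + (-1.4)·(-1.4)) / 4 = 25.2/4 = 6.3
  S[X,Y] = ((-1.4)·(3) + (-2.4)·(-2) + (1.6)·(-2) + (3.6)·(1) + (-1.4)·(0)) / 4 = 1/4 = 0.25
  S[Y,Y] = ((3)·(3) + (-2)·(-2) + (-2)·(-2) + (1)·(1) + (0)·(0)) / 4 = 18/4 = 4.5

S is symmetric (S[j,i] = S[i,j]). Assembling:

S = [[6.3, 0.25],
 [0.25, 4.5]]


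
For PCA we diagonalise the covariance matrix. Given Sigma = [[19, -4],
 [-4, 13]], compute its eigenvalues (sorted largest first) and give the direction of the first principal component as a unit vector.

Step 1 — characteristic polynomial of 2×2 Sigma:
  det(Sigma - λI) = λ² - trace · λ + det = 0.
  trace = 19 + 13 = 32, det = 19·13 - (-4)² = 231.
Step 2 — discriminant:
  Δ = trace² - 4·det = 1024 - 924 = 100.
Step 3 — eigenvalues:
  λ = (trace ± √Δ)/2 = (32 ± 10)/2,
  λ_1 = 21,  λ_2 = 11.

Step 4 — unit eigenvector for λ_1: solve (Sigma - λ_1 I)v = 0. First row:
  (19 - 21)·v_x + (-4)·v_y = 0, i.e. (-2)·v_x + (-4)·v_y = 0,
  so v ∝ (b, λ_1 - a) = (-4, 2); multiply by -1 so the first entry is positive: u = (4, -2).
  ||u|| = √((4)² + (-2)²) = √(20) ≈ 4.4721,
  v_1 = u/||u|| ≈ (0.8944, -0.4472) (||v_1|| = 1).

λ_1 = 21,  λ_2 = 11;  v_1 ≈ (0.8944, -0.4472)


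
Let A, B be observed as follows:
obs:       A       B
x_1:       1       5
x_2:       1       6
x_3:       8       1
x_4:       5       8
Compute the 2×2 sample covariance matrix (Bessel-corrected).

Step 1 — column means:
  mean(A) = (1 + 1 + 8 + 5) / 4 = 15/4 = 3.75
  mean(B) = (5 + 6 + 1 + 8) / 4 = 20/4 = 5

Step 2 — sample covariance S[i,j] = (1/(n-1)) · Σ_k (x_{k,i} - mean_i) · (x_{k,j} - mean_j), with n-1 = 3.
  S[A,A] = ((-2.75)·(-2.75) + (-2.75)·(-2.75) + (4.25)·(4.25) + (1.25)·(1.25)) / 3 = 34.75/3 = 11.5833
  S[A,B] = ((-2.75)·(0) + (-2.75)·(1) + (4.25)·(-4) + (1.25)·(3)) / 3 = -16/3 = -5.3333
  S[B,B] = ((0)·(0) + (1)·(1) + (-4)·(-4) + (3)·(3)) / 3 = 26/3 = 8.6667

S is symmetric (S[j,i] = S[i,j]). Assembling:

S = [[11.5833, -5.3333],
 [-5.3333, 8.6667]]


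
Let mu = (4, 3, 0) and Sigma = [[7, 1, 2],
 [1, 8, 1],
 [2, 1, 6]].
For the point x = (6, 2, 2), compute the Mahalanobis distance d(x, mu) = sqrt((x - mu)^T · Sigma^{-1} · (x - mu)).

Step 1 — centre the observation: (x - mu) = (2, -1, 2).

Step 2 — invert Sigma (cofactor / det for 3×3, or solve directly):
  Sigma^{-1} = [[0.1593, -0.0136, -0.0508],
 [-0.0136, 0.1288, -0.0169],
 [-0.0508, -0.0169, 0.1864]].

Step 3 — form the quadratic (x - mu)^T · Sigma^{-1} · (x - mu):
  Sigma^{-1} · (x - mu) = (0.2305, -0.1898, 0.2881).
  (x - mu)^T · [Sigma^{-1} · (x - mu)] = (2)·(0.2305) + (-1)·(-0.1898) + (2)·(0.2881) = 1.2271.

Step 4 — take square root: d = √(1.2271) ≈ 1.1078.

d(x, mu) = √(1.2271) ≈ 1.1078


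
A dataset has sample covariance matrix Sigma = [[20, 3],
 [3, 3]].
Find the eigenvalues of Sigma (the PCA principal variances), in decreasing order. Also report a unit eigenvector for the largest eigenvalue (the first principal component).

Step 1 — characteristic polynomial of 2×2 Sigma:
  det(Sigma - λI) = λ² - trace · λ + det = 0.
  trace = 20 + 3 = 23, det = 20·3 - (3)² = 51.
Step 2 — discriminant:
  Δ = trace² - 4·det = 529 - 204 = 325.
Step 3 — eigenvalues:
  λ = (trace ± √Δ)/2 = (23 ± 18.0278)/2,
  λ_1 = 20.5139,  λ_2 = 2.4861.

Step 4 — unit eigenvector for λ_1: solve (Sigma - λ_1 I)v = 0. First row:
  (20 - 20.5139)·v_x + (3)·v_y = 0, i.e. (-0.5139)·v_x + (3)·v_y = 0,
  so v ∝ (b, λ_1 - a) = (3, 0.5139) = u.
  ||u|| = √((3)² + (0.5139)²) = √(9.2641) ≈ 3.0437,
  v_1 = u/||u|| ≈ (0.9856, 0.1688) (||v_1|| = 1).

λ_1 = 20.5139,  λ_2 = 2.4861;  v_1 ≈ (0.9856, 0.1688)


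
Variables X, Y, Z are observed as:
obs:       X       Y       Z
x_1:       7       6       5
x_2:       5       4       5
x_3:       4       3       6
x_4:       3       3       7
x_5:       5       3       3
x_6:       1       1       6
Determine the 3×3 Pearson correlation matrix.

Step 1 — column means:
  mean(X) = (7 + 5 + 4 + 3 + 5 + 1) / 6 = 25/6 = 4.1667
  mean(Y) = (6 + 4 + 3 + 3 + 3 + 1) / 6 = 20/6 = 3.3333
  mean(Z) = (5 + 5 + 6 + 7 + 3 + 6) / 6 = 32/6 = 5.3333

Step 2 — sample variances and covariances s[i,j] = (1/(n-1)) · Σ_k (x_{k,i} - mean_i) · (x_{k,j} - mean_j), with n-1 = 5:
  s[X,X] = ((2.8333)·(2.8333) + (0.8333)·(0.8333) + (-0.1667)·(-0.1667) + (-1.1667)·(-1.1667) + (0.8333)·(0.8333) + (-3.1667)·(-3.1667)) / 5 = 20.8333/5 = 4.1667
  s[X,Y] = ((2.8333)·(2.6667) + (0.8333)·(0.6667) + (-0.1667)·(-0.3333) + (-1.1667)·(-0.3333) + (0.8333)·(-0.3333) + (-3.1667)·(-2.3333)) / 5 = 15.6667/5 = 3.1333
  s[X,Z] = ((2.8333)·(-0.3333) + (0.8333)·(-0.3333) + (-0.1667)·(0.6667) + (-1.1667)·(1.6667) + (0.8333)·(-2.3333) + (-3.1667)·(0.6667)) / 5 = -7.3333/5 = -1.4667
  s[Y,Y] = ((2.6667)·(2.6667) + (0.6667)·(0.6667) + (-0.3333)·(-0.3333) + (-0.3333)·(-0.3333) + (-0.3333)·(-0.3333) + (-2.3333)·(-2.3333)) / 5 = 13.3333/5 = 2.6667
  s[Y,Z] = ((2.6667)·(-0.3333) + (0.6667)·(-0.3333) + (-0.3333)·(0.6667) + (-0.3333)·(1.6667) + (-0.3333)·(-2.3333) + (-2.3333)·(0.6667)) / 5 = -2.6667/5 = -0.5333
  s[Z,Z] = ((-0.3333)·(-0.3333) + (-0.3333)·(-0.3333) + (0.6667)·(0.6667) + (1.6667)·(1.6667) + (-2.3333)·(-2.3333) + (0.6667)·(0.6667)) / 5 = 9.3333/5 = 1.8667
  Sample standard deviations s_i = √(s[i,i]):
  s(X) = √(4.1667) = 2.0412
  s(Y) = √(2.6667) = 1.633
  s(Z) = √(1.8667) = 1.3663

Step 3 — r_{ij} = s_{ij} / (s_i · s_j):
  r[X,X] = 1 (diagonal).
  r[X,Y] = 3.1333 / (2.0412 · 1.633) = 3.1333 / 3.3333 = 0.94
  r[X,Z] = -1.4667 / (2.0412 · 1.3663) = -1.4667 / 2.7889 = -0.5259
  r[Y,Y] = 1 (diagonal).
  r[Y,Z] = -0.5333 / (1.633 · 1.3663) = -0.5333 / 2.2311 = -0.239
  r[Z,Z] = 1 (diagonal).

R is symmetric with unit diagonal. Assembling:

R = [[1, 0.94, -0.5259],
 [0.94, 1, -0.239],
 [-0.5259, -0.239, 1]]
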